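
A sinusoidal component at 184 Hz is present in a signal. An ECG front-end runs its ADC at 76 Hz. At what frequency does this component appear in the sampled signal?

184 Hz mod fs = 32 Hz.
32 Hz ≤ fs/2 = 38 Hz, appears at 32 Hz.

32 Hz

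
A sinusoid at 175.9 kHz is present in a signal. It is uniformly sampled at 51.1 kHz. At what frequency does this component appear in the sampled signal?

22.6 kHz

175.9 kHz mod fs = 22.6 kHz.
22.6 kHz ≤ fs/2 = 25.55 kHz, appears at 22.6 kHz.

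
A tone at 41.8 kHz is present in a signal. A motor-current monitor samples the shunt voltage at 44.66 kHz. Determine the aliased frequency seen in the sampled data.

41.8 kHz > fs/2 = 22.33 kHz, folds to fs − 41.8 kHz = 2.86 kHz.

2.86 kHz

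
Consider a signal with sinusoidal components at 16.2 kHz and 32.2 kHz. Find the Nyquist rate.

64.4 kHz

Highest-frequency component: 32.2 kHz.
Nyquist rate = 2 × 32.2 kHz = 64.4 kHz.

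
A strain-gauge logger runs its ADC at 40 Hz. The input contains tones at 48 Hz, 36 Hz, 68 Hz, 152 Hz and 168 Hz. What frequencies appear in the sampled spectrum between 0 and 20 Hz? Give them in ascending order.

fs/2 = 20 Hz.
48 Hz mod fs = 8 Hz.
8 Hz ≤ fs/2 = 20 Hz, appears at 8 Hz.
36 Hz > fs/2 = 20 Hz, folds to fs − 36 Hz = 4 Hz.
68 Hz mod fs = 28 Hz.
28 Hz > fs/2 = 20 Hz, folds to fs − 28 Hz = 12 Hz.
152 Hz mod fs = 32 Hz.
32 Hz > fs/2 = 20 Hz, folds to fs − 32 Hz = 8 Hz.
168 Hz mod fs = 8 Hz.
8 Hz ≤ fs/2 = 20 Hz, appears at 8 Hz.
Distinct values: {4 Hz, 8 Hz, 12 Hz}.

4 Hz, 8 Hz, 12 Hz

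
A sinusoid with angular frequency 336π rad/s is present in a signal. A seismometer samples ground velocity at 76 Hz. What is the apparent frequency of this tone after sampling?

16 Hz

ω = 336π rad/s → f = ω/(2π) = 168 Hz.
168 Hz mod fs = 16 Hz.
16 Hz ≤ fs/2 = 38 Hz, appears at 16 Hz.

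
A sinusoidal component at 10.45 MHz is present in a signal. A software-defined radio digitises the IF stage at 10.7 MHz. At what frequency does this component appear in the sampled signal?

0.25 MHz

10.45 MHz > fs/2 = 5.35 MHz, folds to fs − 10.45 MHz = 0.25 MHz.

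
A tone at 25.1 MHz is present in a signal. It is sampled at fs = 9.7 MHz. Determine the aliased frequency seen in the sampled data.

25.1 MHz mod fs = 5.7 MHz.
5.7 MHz > fs/2 = 4.85 MHz, folds to fs − 5.7 MHz = 4 MHz.

4 MHz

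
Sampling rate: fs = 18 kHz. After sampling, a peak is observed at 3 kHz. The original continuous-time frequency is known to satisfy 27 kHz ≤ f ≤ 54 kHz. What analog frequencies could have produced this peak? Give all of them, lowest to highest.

33 kHz, 39 kHz, 51 kHz

Frequencies that alias to 3 kHz are k·fs ± 3 kHz for integer k ≥ 0.
k=0: 3 kHz.
k=1: 15 kHz, 21 kHz.
k=2: 33 kHz, 39 kHz.
k=3: 51 kHz, 57 kHz.
k=4: 69 kHz, 75 kHz.
Within [27 kHz, 54 kHz]: 33 kHz, 39 kHz, 51 kHz.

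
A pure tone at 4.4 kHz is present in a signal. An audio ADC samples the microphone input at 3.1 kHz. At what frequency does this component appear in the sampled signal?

4.4 kHz mod fs = 1.3 kHz.
1.3 kHz ≤ fs/2 = 1.55 kHz, appears at 1.3 kHz.

1.3 kHz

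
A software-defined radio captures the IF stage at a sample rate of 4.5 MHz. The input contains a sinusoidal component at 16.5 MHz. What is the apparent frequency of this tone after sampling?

1.5 MHz

16.5 MHz mod fs = 3 MHz.
3 MHz > fs/2 = 2.25 MHz, folds to fs − 3 MHz = 1.5 MHz.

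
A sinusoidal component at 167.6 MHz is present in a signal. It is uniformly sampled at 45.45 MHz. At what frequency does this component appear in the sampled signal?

167.6 MHz mod fs = 31.25 MHz.
31.25 MHz > fs/2 = 22.725 MHz, folds to fs − 31.25 MHz = 14.2 MHz.

14.2 MHz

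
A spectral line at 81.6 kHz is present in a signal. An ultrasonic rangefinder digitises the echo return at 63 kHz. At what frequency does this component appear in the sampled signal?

81.6 kHz mod fs = 18.6 kHz.
18.6 kHz ≤ fs/2 = 31.5 kHz, appears at 18.6 kHz.

18.6 kHz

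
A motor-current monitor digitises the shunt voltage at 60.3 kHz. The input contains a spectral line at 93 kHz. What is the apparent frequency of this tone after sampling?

27.6 kHz

93 kHz mod fs = 32.7 kHz.
32.7 kHz > fs/2 = 30.15 kHz, folds to fs − 32.7 kHz = 27.6 kHz.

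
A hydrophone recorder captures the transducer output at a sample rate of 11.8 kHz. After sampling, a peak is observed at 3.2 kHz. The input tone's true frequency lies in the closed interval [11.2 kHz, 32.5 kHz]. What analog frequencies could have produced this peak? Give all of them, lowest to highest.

Frequencies that alias to 3.2 kHz are k·fs ± 3.2 kHz for integer k ≥ 0.
k=0: 3.2 kHz.
k=1: 8.6 kHz, 15 kHz.
k=2: 20.4 kHz, 26.8 kHz.
k=3: 32.2 kHz, 38.6 kHz.
k=4: 44 kHz, 50.4 kHz.
Within [11.2 kHz, 32.5 kHz]: 15 kHz, 20.4 kHz, 26.8 kHz, 32.2 kHz.

15 kHz, 20.4 kHz, 26.8 kHz, 32.2 kHz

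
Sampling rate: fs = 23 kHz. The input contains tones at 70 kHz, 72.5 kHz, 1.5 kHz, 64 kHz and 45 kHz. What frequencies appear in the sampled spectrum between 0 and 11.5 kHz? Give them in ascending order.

fs/2 = 11.5 kHz.
70 kHz mod fs = 1 kHz.
1 kHz ≤ fs/2 = 11.5 kHz, appears at 1 kHz.
72.5 kHz mod fs = 3.5 kHz.
3.5 kHz ≤ fs/2 = 11.5 kHz, appears at 3.5 kHz.
1.5 kHz ≤ fs/2 = 11.5 kHz, passes unchanged.
64 kHz mod fs = 18 kHz.
18 kHz > fs/2 = 11.5 kHz, folds to fs − 18 kHz = 5 kHz.
45 kHz mod fs = 22 kHz.
22 kHz > fs/2 = 11.5 kHz, folds to fs − 22 kHz = 1 kHz.
Distinct values: {1 kHz, 1.5 kHz, 3.5 kHz, 5 kHz}.

1 kHz, 1.5 kHz, 3.5 kHz, 5 kHz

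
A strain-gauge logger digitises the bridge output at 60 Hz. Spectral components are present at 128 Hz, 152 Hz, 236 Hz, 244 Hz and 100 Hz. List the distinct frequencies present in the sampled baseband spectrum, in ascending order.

fs/2 = 30 Hz.
128 Hz mod fs = 8 Hz.
8 Hz ≤ fs/2 = 30 Hz, appears at 8 Hz.
152 Hz mod fs = 32 Hz.
32 Hz > fs/2 = 30 Hz, folds to fs − 32 Hz = 28 Hz.
236 Hz mod fs = 56 Hz.
56 Hz > fs/2 = 30 Hz, folds to fs − 56 Hz = 4 Hz.
244 Hz mod fs = 4 Hz.
4 Hz ≤ fs/2 = 30 Hz, appears at 4 Hz.
100 Hz mod fs = 40 Hz.
40 Hz > fs/2 = 30 Hz, folds to fs − 40 Hz = 20 Hz.
Distinct values: {4 Hz, 8 Hz, 20 Hz, 28 Hz}.

4 Hz, 8 Hz, 20 Hz, 28 Hz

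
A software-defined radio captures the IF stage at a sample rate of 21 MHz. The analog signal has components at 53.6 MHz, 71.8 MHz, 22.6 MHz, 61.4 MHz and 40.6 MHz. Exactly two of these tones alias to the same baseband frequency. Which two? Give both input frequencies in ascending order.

fs/2 = 10.5 MHz.
53.6 MHz mod fs = 11.6 MHz.
11.6 MHz > fs/2 = 10.5 MHz, folds to fs − 11.6 MHz = 9.4 MHz.
71.8 MHz mod fs = 8.8 MHz.
8.8 MHz ≤ fs/2 = 10.5 MHz, appears at 8.8 MHz.
22.6 MHz mod fs = 1.6 MHz.
1.6 MHz ≤ fs/2 = 10.5 MHz, appears at 1.6 MHz.
61.4 MHz mod fs = 19.4 MHz.
19.4 MHz > fs/2 = 10.5 MHz, folds to fs − 19.4 MHz = 1.6 MHz.
40.6 MHz mod fs = 19.6 MHz.
19.6 MHz > fs/2 = 10.5 MHz, folds to fs − 19.6 MHz = 1.4 MHz.
22.6 MHz and 61.4 MHz both map to 1.6 MHz.

22.6 MHz, 61.4 MHz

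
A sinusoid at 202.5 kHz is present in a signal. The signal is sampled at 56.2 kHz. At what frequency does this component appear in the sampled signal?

22.3 kHz

202.5 kHz mod fs = 33.9 kHz.
33.9 kHz > fs/2 = 28.1 kHz, folds to fs − 33.9 kHz = 22.3 kHz.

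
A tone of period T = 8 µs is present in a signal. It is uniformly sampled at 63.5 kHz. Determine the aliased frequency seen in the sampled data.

T = 8 µs → f = 1/T = 125 kHz.
125 kHz mod fs = 61.5 kHz.
61.5 kHz > fs/2 = 31.75 kHz, folds to fs − 61.5 kHz = 2 kHz.

2 kHz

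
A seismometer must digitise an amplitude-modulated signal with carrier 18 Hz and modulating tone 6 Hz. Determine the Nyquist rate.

AM sidebands sit at fc ± fm = 12 Hz and 24 Hz.
Highest-frequency component: 24 Hz.
Nyquist rate = 2 × 24 Hz = 48 Hz.

48 Hz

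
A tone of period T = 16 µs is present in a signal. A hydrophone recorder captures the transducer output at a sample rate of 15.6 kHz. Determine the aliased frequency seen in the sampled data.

T = 16 µs → f = 1/T = 62.5 kHz.
62.5 kHz mod fs = 0.1 kHz.
0.1 kHz ≤ fs/2 = 7.8 kHz, appears at 0.1 kHz.

0.1 kHz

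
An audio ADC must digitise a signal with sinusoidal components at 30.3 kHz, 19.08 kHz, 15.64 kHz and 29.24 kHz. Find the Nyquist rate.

60.6 kHz

Highest-frequency component: 30.3 kHz.
Nyquist rate = 2 × 30.3 kHz = 60.6 kHz.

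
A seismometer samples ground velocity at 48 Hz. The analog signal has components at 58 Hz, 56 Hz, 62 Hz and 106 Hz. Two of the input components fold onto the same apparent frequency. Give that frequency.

10 Hz

fs/2 = 24 Hz.
58 Hz mod fs = 10 Hz.
10 Hz ≤ fs/2 = 24 Hz, appears at 10 Hz.
56 Hz mod fs = 8 Hz.
8 Hz ≤ fs/2 = 24 Hz, appears at 8 Hz.
62 Hz mod fs = 14 Hz.
14 Hz ≤ fs/2 = 24 Hz, appears at 14 Hz.
106 Hz mod fs = 10 Hz.
10 Hz ≤ fs/2 = 24 Hz, appears at 10 Hz.
58 Hz and 106 Hz both map to 10 Hz.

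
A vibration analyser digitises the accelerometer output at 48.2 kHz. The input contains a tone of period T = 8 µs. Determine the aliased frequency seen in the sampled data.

19.6 kHz

T = 8 µs → f = 1/T = 125 kHz.
125 kHz mod fs = 28.6 kHz.
28.6 kHz > fs/2 = 24.1 kHz, folds to fs − 28.6 kHz = 19.6 kHz.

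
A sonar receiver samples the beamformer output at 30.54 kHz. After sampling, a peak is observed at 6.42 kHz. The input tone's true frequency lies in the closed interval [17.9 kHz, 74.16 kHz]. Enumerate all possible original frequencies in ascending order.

Frequencies that alias to 6.42 kHz are k·fs ± 6.42 kHz for integer k ≥ 0.
k=0: 6.42 kHz.
k=1: 24.12 kHz, 36.96 kHz.
k=2: 54.66 kHz, 67.5 kHz.
k=3: 85.2 kHz, 98.04 kHz.
Within [17.9 kHz, 74.16 kHz]: 24.12 kHz, 36.96 kHz, 54.66 kHz, 67.5 kHz.

24.12 kHz, 36.96 kHz, 54.66 kHz, 67.5 kHz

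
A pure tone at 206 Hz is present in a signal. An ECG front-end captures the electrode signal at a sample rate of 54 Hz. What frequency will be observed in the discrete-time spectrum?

206 Hz mod fs = 44 Hz.
44 Hz > fs/2 = 27 Hz, folds to fs − 44 Hz = 10 Hz.

10 Hz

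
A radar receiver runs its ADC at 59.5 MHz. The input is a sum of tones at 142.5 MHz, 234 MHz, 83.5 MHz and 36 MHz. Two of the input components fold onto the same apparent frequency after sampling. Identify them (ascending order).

36 MHz, 142.5 MHz

fs/2 = 29.75 MHz.
142.5 MHz mod fs = 23.5 MHz.
23.5 MHz ≤ fs/2 = 29.75 MHz, appears at 23.5 MHz.
234 MHz mod fs = 55.5 MHz.
55.5 MHz > fs/2 = 29.75 MHz, folds to fs − 55.5 MHz = 4 MHz.
83.5 MHz mod fs = 24 MHz.
24 MHz ≤ fs/2 = 29.75 MHz, appears at 24 MHz.
36 MHz > fs/2 = 29.75 MHz, folds to fs − 36 MHz = 23.5 MHz.
36 MHz and 142.5 MHz both map to 23.5 MHz.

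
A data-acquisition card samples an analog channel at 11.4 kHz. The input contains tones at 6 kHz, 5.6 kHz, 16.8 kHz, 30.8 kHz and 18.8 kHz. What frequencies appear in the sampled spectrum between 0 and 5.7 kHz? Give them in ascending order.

3.4 kHz, 4 kHz, 5.4 kHz, 5.6 kHz

fs/2 = 5.7 kHz.
6 kHz > fs/2 = 5.7 kHz, folds to fs − 6 kHz = 5.4 kHz.
5.6 kHz ≤ fs/2 = 5.7 kHz, passes unchanged.
16.8 kHz mod fs = 5.4 kHz.
5.4 kHz ≤ fs/2 = 5.7 kHz, appears at 5.4 kHz.
30.8 kHz mod fs = 8 kHz.
8 kHz > fs/2 = 5.7 kHz, folds to fs − 8 kHz = 3.4 kHz.
18.8 kHz mod fs = 7.4 kHz.
7.4 kHz > fs/2 = 5.7 kHz, folds to fs − 7.4 kHz = 4 kHz.
Distinct values: {3.4 kHz, 4 kHz, 5.4 kHz, 5.6 kHz}.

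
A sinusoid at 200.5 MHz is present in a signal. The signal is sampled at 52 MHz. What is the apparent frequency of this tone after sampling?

7.5 MHz

200.5 MHz mod fs = 44.5 MHz.
44.5 MHz > fs/2 = 26 MHz, folds to fs − 44.5 MHz = 7.5 MHz.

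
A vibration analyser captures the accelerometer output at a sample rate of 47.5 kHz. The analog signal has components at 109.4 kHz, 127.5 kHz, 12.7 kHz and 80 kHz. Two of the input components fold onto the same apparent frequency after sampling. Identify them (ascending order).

fs/2 = 23.75 kHz.
109.4 kHz mod fs = 14.4 kHz.
14.4 kHz ≤ fs/2 = 23.75 kHz, appears at 14.4 kHz.
127.5 kHz mod fs = 32.5 kHz.
32.5 kHz > fs/2 = 23.75 kHz, folds to fs − 32.5 kHz = 15 kHz.
12.7 kHz ≤ fs/2 = 23.75 kHz, passes unchanged.
80 kHz mod fs = 32.5 kHz.
32.5 kHz > fs/2 = 23.75 kHz, folds to fs − 32.5 kHz = 15 kHz.
80 kHz and 127.5 kHz both map to 15 kHz.

80 kHz, 127.5 kHz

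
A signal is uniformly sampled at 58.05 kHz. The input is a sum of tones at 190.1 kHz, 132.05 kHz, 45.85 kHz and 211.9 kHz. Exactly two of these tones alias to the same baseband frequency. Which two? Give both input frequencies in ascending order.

132.05 kHz, 190.1 kHz

fs/2 = 29.025 kHz.
190.1 kHz mod fs = 15.95 kHz.
15.95 kHz ≤ fs/2 = 29.025 kHz, appears at 15.95 kHz.
132.05 kHz mod fs = 15.95 kHz.
15.95 kHz ≤ fs/2 = 29.025 kHz, appears at 15.95 kHz.
45.85 kHz > fs/2 = 29.025 kHz, folds to fs − 45.85 kHz = 12.2 kHz.
211.9 kHz mod fs = 37.75 kHz.
37.75 kHz > fs/2 = 29.025 kHz, folds to fs − 37.75 kHz = 20.3 kHz.
132.05 kHz and 190.1 kHz both map to 15.95 kHz.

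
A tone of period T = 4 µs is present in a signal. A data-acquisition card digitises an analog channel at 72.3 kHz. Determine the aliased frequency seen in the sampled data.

33.1 kHz

T = 4 µs → f = 1/T = 250 kHz.
250 kHz mod fs = 33.1 kHz.
33.1 kHz ≤ fs/2 = 36.15 kHz, appears at 33.1 kHz.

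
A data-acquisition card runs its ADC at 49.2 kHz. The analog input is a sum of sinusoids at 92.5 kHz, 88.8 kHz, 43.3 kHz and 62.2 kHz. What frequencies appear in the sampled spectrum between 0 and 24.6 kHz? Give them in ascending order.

fs/2 = 24.6 kHz.
92.5 kHz mod fs = 43.3 kHz.
43.3 kHz > fs/2 = 24.6 kHz, folds to fs − 43.3 kHz = 5.9 kHz.
88.8 kHz mod fs = 39.6 kHz.
39.6 kHz > fs/2 = 24.6 kHz, folds to fs − 39.6 kHz = 9.6 kHz.
43.3 kHz > fs/2 = 24.6 kHz, folds to fs − 43.3 kHz = 5.9 kHz.
62.2 kHz mod fs = 13 kHz.
13 kHz ≤ fs/2 = 24.6 kHz, appears at 13 kHz.
Distinct values: {5.9 kHz, 9.6 kHz, 13 kHz}.

5.9 kHz, 9.6 kHz, 13 kHz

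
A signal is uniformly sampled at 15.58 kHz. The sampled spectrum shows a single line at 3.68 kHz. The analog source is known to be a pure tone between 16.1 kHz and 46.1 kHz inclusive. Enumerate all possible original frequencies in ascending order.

19.26 kHz, 27.48 kHz, 34.84 kHz, 43.06 kHz

Frequencies that alias to 3.68 kHz are k·fs ± 3.68 kHz for integer k ≥ 0.
k=0: 3.68 kHz.
k=1: 11.9 kHz, 19.26 kHz.
k=2: 27.48 kHz, 34.84 kHz.
k=3: 43.06 kHz, 50.42 kHz.
k=4: 58.64 kHz, 66 kHz.
Within [16.1 kHz, 46.1 kHz]: 19.26 kHz, 27.48 kHz, 34.84 kHz, 43.06 kHz.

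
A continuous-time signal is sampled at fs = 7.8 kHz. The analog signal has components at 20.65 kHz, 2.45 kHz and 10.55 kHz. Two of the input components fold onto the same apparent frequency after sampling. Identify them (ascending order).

fs/2 = 3.9 kHz.
20.65 kHz mod fs = 5.05 kHz.
5.05 kHz > fs/2 = 3.9 kHz, folds to fs − 5.05 kHz = 2.75 kHz.
2.45 kHz ≤ fs/2 = 3.9 kHz, passes unchanged.
10.55 kHz mod fs = 2.75 kHz.
2.75 kHz ≤ fs/2 = 3.9 kHz, appears at 2.75 kHz.
10.55 kHz and 20.65 kHz both map to 2.75 kHz.

10.55 kHz, 20.65 kHz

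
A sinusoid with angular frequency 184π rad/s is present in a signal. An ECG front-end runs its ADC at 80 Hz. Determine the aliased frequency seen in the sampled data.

ω = 184π rad/s → f = ω/(2π) = 92 Hz.
92 Hz mod fs = 12 Hz.
12 Hz ≤ fs/2 = 40 Hz, appears at 12 Hz.

12 Hz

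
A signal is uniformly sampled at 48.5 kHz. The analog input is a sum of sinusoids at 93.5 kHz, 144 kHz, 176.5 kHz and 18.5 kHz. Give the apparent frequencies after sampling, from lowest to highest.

fs/2 = 24.25 kHz.
93.5 kHz mod fs = 45 kHz.
45 kHz > fs/2 = 24.25 kHz, folds to fs − 45 kHz = 3.5 kHz.
144 kHz mod fs = 47 kHz.
47 kHz > fs/2 = 24.25 kHz, folds to fs − 47 kHz = 1.5 kHz.
176.5 kHz mod fs = 31 kHz.
31 kHz > fs/2 = 24.25 kHz, folds to fs − 31 kHz = 17.5 kHz.
18.5 kHz ≤ fs/2 = 24.25 kHz, passes unchanged.
Distinct values: {1.5 kHz, 3.5 kHz, 17.5 kHz, 18.5 kHz}.

1.5 kHz, 3.5 kHz, 17.5 kHz, 18.5 kHz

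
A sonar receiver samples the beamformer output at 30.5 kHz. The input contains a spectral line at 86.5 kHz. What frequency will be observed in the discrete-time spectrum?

5 kHz

86.5 kHz mod fs = 25.5 kHz.
25.5 kHz > fs/2 = 15.25 kHz, folds to fs − 25.5 kHz = 5 kHz.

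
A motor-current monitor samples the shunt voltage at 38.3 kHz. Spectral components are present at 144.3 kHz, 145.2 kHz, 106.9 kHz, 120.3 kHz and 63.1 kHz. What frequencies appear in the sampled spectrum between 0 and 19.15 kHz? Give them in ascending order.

fs/2 = 19.15 kHz.
144.3 kHz mod fs = 29.4 kHz.
29.4 kHz > fs/2 = 19.15 kHz, folds to fs − 29.4 kHz = 8.9 kHz.
145.2 kHz mod fs = 30.3 kHz.
30.3 kHz > fs/2 = 19.15 kHz, folds to fs − 30.3 kHz = 8 kHz.
106.9 kHz mod fs = 30.3 kHz.
30.3 kHz > fs/2 = 19.15 kHz, folds to fs − 30.3 kHz = 8 kHz.
120.3 kHz mod fs = 5.4 kHz.
5.4 kHz ≤ fs/2 = 19.15 kHz, appears at 5.4 kHz.
63.1 kHz mod fs = 24.8 kHz.
24.8 kHz > fs/2 = 19.15 kHz, folds to fs − 24.8 kHz = 13.5 kHz.
Distinct values: {5.4 kHz, 8 kHz, 8.9 kHz, 13.5 kHz}.

5.4 kHz, 8 kHz, 8.9 kHz, 13.5 kHz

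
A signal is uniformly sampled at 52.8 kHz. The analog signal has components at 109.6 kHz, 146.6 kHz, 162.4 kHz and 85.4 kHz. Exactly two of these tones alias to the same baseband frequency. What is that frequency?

fs/2 = 26.4 kHz.
109.6 kHz mod fs = 4 kHz.
4 kHz ≤ fs/2 = 26.4 kHz, appears at 4 kHz.
146.6 kHz mod fs = 41 kHz.
41 kHz > fs/2 = 26.4 kHz, folds to fs − 41 kHz = 11.8 kHz.
162.4 kHz mod fs = 4 kHz.
4 kHz ≤ fs/2 = 26.4 kHz, appears at 4 kHz.
85.4 kHz mod fs = 32.6 kHz.
32.6 kHz > fs/2 = 26.4 kHz, folds to fs − 32.6 kHz = 20.2 kHz.
109.6 kHz and 162.4 kHz both map to 4 kHz.

4 kHz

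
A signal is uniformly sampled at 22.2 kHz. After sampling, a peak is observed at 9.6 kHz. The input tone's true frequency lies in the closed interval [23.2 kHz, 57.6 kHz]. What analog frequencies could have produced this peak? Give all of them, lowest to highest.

31.8 kHz, 34.8 kHz, 54 kHz, 57 kHz

Frequencies that alias to 9.6 kHz are k·fs ± 9.6 kHz for integer k ≥ 0.
k=0: 9.6 kHz.
k=1: 12.6 kHz, 31.8 kHz.
k=2: 34.8 kHz, 54 kHz.
k=3: 57 kHz, 76.2 kHz.
k=4: 79.2 kHz, 98.4 kHz.
Within [23.2 kHz, 57.6 kHz]: 31.8 kHz, 34.8 kHz, 54 kHz, 57 kHz.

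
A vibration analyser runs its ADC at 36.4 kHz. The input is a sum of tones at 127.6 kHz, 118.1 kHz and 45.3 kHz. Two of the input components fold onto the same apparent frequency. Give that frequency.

fs/2 = 18.2 kHz.
127.6 kHz mod fs = 18.4 kHz.
18.4 kHz > fs/2 = 18.2 kHz, folds to fs − 18.4 kHz = 18 kHz.
118.1 kHz mod fs = 8.9 kHz.
8.9 kHz ≤ fs/2 = 18.2 kHz, appears at 8.9 kHz.
45.3 kHz mod fs = 8.9 kHz.
8.9 kHz ≤ fs/2 = 18.2 kHz, appears at 8.9 kHz.
45.3 kHz and 118.1 kHz both map to 8.9 kHz.

8.9 kHz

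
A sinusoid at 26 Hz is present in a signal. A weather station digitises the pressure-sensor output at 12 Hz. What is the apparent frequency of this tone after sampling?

26 Hz mod fs = 2 Hz.
2 Hz ≤ fs/2 = 6 Hz, appears at 2 Hz.

2 Hz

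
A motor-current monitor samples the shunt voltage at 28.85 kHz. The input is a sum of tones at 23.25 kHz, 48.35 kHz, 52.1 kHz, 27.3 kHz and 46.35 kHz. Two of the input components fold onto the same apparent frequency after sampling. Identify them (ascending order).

fs/2 = 14.425 kHz.
23.25 kHz > fs/2 = 14.425 kHz, folds to fs − 23.25 kHz = 5.6 kHz.
48.35 kHz mod fs = 19.5 kHz.
19.5 kHz > fs/2 = 14.425 kHz, folds to fs − 19.5 kHz = 9.35 kHz.
52.1 kHz mod fs = 23.25 kHz.
23.25 kHz > fs/2 = 14.425 kHz, folds to fs − 23.25 kHz = 5.6 kHz.
27.3 kHz > fs/2 = 14.425 kHz, folds to fs − 27.3 kHz = 1.55 kHz.
46.35 kHz mod fs = 17.5 kHz.
17.5 kHz > fs/2 = 14.425 kHz, folds to fs − 17.5 kHz = 11.35 kHz.
23.25 kHz and 52.1 kHz both map to 5.6 kHz.

23.25 kHz, 52.1 kHz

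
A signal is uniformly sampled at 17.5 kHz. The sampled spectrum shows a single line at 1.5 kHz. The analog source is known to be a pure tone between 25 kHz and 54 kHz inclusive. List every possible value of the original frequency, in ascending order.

Frequencies that alias to 1.5 kHz are k·fs ± 1.5 kHz for integer k ≥ 0.
k=0: 1.5 kHz.
k=1: 16 kHz, 19 kHz.
k=2: 33.5 kHz, 36.5 kHz.
k=3: 51 kHz, 54 kHz.
k=4: 68.5 kHz, 71.5 kHz.
Within [25 kHz, 54 kHz]: 33.5 kHz, 36.5 kHz, 51 kHz, 54 kHz.

33.5 kHz, 36.5 kHz, 51 kHz, 54 kHz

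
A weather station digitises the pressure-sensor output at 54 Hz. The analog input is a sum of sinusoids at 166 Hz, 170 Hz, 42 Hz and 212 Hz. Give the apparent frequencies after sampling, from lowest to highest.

fs/2 = 27 Hz.
166 Hz mod fs = 4 Hz.
4 Hz ≤ fs/2 = 27 Hz, appears at 4 Hz.
170 Hz mod fs = 8 Hz.
8 Hz ≤ fs/2 = 27 Hz, appears at 8 Hz.
42 Hz > fs/2 = 27 Hz, folds to fs − 42 Hz = 12 Hz.
212 Hz mod fs = 50 Hz.
50 Hz > fs/2 = 27 Hz, folds to fs − 50 Hz = 4 Hz.
Distinct values: {4 Hz, 8 Hz, 12 Hz}.

4 Hz, 8 Hz, 12 Hz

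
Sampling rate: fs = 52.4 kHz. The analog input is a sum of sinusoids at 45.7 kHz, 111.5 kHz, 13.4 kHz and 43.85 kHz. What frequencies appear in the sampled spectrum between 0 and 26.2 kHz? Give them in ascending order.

6.7 kHz, 8.55 kHz, 13.4 kHz

fs/2 = 26.2 kHz.
45.7 kHz > fs/2 = 26.2 kHz, folds to fs − 45.7 kHz = 6.7 kHz.
111.5 kHz mod fs = 6.7 kHz.
6.7 kHz ≤ fs/2 = 26.2 kHz, appears at 6.7 kHz.
13.4 kHz ≤ fs/2 = 26.2 kHz, passes unchanged.
43.85 kHz > fs/2 = 26.2 kHz, folds to fs − 43.85 kHz = 8.55 kHz.
Distinct values: {6.7 kHz, 8.55 kHz, 13.4 kHz}.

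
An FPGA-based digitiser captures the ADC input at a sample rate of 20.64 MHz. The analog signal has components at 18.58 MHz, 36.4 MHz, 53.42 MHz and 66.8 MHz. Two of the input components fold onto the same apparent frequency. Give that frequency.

fs/2 = 10.32 MHz.
18.58 MHz > fs/2 = 10.32 MHz, folds to fs − 18.58 MHz = 2.06 MHz.
36.4 MHz mod fs = 15.76 MHz.
15.76 MHz > fs/2 = 10.32 MHz, folds to fs − 15.76 MHz = 4.88 MHz.
53.42 MHz mod fs = 12.14 MHz.
12.14 MHz > fs/2 = 10.32 MHz, folds to fs − 12.14 MHz = 8.5 MHz.
66.8 MHz mod fs = 4.88 MHz.
4.88 MHz ≤ fs/2 = 10.32 MHz, appears at 4.88 MHz.
36.4 MHz and 66.8 MHz both map to 4.88 MHz.

4.88 MHz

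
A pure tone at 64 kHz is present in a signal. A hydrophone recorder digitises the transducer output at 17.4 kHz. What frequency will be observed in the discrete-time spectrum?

5.6 kHz

64 kHz mod fs = 11.8 kHz.
11.8 kHz > fs/2 = 8.7 kHz, folds to fs − 11.8 kHz = 5.6 kHz.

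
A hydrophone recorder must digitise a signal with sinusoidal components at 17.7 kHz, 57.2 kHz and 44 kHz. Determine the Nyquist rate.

Highest-frequency component: 57.2 kHz.
Nyquist rate = 2 × 57.2 kHz = 114.4 kHz.

114.4 kHz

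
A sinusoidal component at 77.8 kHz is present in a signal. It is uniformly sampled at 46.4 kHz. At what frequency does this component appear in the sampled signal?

15 kHz

77.8 kHz mod fs = 31.4 kHz.
31.4 kHz > fs/2 = 23.2 kHz, folds to fs − 31.4 kHz = 15 kHz.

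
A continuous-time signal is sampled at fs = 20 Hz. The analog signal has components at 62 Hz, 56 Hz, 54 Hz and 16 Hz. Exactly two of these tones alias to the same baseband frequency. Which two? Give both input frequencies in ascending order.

16 Hz, 56 Hz

fs/2 = 10 Hz.
62 Hz mod fs = 2 Hz.
2 Hz ≤ fs/2 = 10 Hz, appears at 2 Hz.
56 Hz mod fs = 16 Hz.
16 Hz > fs/2 = 10 Hz, folds to fs − 16 Hz = 4 Hz.
54 Hz mod fs = 14 Hz.
14 Hz > fs/2 = 10 Hz, folds to fs − 14 Hz = 6 Hz.
16 Hz > fs/2 = 10 Hz, folds to fs − 16 Hz = 4 Hz.
16 Hz and 56 Hz both map to 4 Hz.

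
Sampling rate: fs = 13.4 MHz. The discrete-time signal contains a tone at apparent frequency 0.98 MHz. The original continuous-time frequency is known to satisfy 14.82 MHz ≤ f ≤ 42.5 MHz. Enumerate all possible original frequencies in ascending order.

Frequencies that alias to 0.98 MHz are k·fs ± 0.98 MHz for integer k ≥ 0.
k=0: 0.98 MHz.
k=1: 12.42 MHz, 14.38 MHz.
k=2: 25.82 MHz, 27.78 MHz.
k=3: 39.22 MHz, 41.18 MHz.
k=4: 52.62 MHz, 54.58 MHz.
Within [14.82 MHz, 42.5 MHz]: 25.82 MHz, 27.78 MHz, 39.22 MHz, 41.18 MHz.

25.82 MHz, 27.78 MHz, 39.22 MHz, 41.18 MHz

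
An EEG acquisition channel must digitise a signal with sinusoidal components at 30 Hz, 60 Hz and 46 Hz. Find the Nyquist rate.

Highest-frequency component: 60 Hz.
Nyquist rate = 2 × 60 Hz = 120 Hz.

120 Hz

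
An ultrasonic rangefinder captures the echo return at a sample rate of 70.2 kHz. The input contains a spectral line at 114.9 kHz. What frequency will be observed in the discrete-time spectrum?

114.9 kHz mod fs = 44.7 kHz.
44.7 kHz > fs/2 = 35.1 kHz, folds to fs − 44.7 kHz = 25.5 kHz.

25.5 kHz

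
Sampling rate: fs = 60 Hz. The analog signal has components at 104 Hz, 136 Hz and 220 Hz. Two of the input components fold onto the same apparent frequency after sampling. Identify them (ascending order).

104 Hz, 136 Hz

fs/2 = 30 Hz.
104 Hz mod fs = 44 Hz.
44 Hz > fs/2 = 30 Hz, folds to fs − 44 Hz = 16 Hz.
136 Hz mod fs = 16 Hz.
16 Hz ≤ fs/2 = 30 Hz, appears at 16 Hz.
220 Hz mod fs = 40 Hz.
40 Hz > fs/2 = 30 Hz, folds to fs − 40 Hz = 20 Hz.
104 Hz and 136 Hz both map to 16 Hz.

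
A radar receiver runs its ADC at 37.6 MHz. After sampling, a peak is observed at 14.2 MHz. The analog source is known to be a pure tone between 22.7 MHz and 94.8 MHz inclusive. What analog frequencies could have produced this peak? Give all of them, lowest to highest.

Frequencies that alias to 14.2 MHz are k·fs ± 14.2 MHz for integer k ≥ 0.
k=0: 14.2 MHz.
k=1: 23.4 MHz, 51.8 MHz.
k=2: 61 MHz, 89.4 MHz.
k=3: 98.6 MHz, 127 MHz.
Within [22.7 MHz, 94.8 MHz]: 23.4 MHz, 51.8 MHz, 61 MHz, 89.4 MHz.

23.4 MHz, 51.8 MHz, 61 MHz, 89.4 MHz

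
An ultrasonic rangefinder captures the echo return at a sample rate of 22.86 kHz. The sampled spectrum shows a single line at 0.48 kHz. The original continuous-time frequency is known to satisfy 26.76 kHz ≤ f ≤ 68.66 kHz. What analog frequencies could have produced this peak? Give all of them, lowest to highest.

Frequencies that alias to 0.48 kHz are k·fs ± 0.48 kHz for integer k ≥ 0.
k=0: 0.48 kHz.
k=1: 22.38 kHz, 23.34 kHz.
k=2: 45.24 kHz, 46.2 kHz.
k=3: 68.1 kHz, 69.06 kHz.
k=4: 90.96 kHz, 91.92 kHz.
Within [26.76 kHz, 68.66 kHz]: 45.24 kHz, 46.2 kHz, 68.1 kHz.

45.24 kHz, 46.2 kHz, 68.1 kHz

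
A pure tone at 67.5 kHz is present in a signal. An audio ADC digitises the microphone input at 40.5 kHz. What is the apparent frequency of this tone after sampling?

13.5 kHz

67.5 kHz mod fs = 27 kHz.
27 kHz > fs/2 = 20.25 kHz, folds to fs − 27 kHz = 13.5 kHz.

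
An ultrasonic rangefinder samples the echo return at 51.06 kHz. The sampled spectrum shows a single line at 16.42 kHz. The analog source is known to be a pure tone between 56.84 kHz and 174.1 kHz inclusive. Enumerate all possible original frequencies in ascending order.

Frequencies that alias to 16.42 kHz are k·fs ± 16.42 kHz for integer k ≥ 0.
k=0: 16.42 kHz.
k=1: 34.64 kHz, 67.48 kHz.
k=2: 85.7 kHz, 118.54 kHz.
k=3: 136.76 kHz, 169.6 kHz.
k=4: 187.82 kHz, 220.66 kHz.
Within [56.84 kHz, 174.1 kHz]: 67.48 kHz, 85.7 kHz, 118.54 kHz, 136.76 kHz, 169.6 kHz.

67.48 kHz, 85.7 kHz, 118.54 kHz, 136.76 kHz, 169.6 kHz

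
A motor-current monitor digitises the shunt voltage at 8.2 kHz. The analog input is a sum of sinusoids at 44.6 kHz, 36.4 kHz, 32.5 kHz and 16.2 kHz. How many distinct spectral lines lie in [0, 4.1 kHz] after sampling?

3

fs/2 = 4.1 kHz.
44.6 kHz mod fs = 3.6 kHz.
3.6 kHz ≤ fs/2 = 4.1 kHz, appears at 3.6 kHz.
36.4 kHz mod fs = 3.6 kHz.
3.6 kHz ≤ fs/2 = 4.1 kHz, appears at 3.6 kHz.
32.5 kHz mod fs = 7.9 kHz.
7.9 kHz > fs/2 = 4.1 kHz, folds to fs − 7.9 kHz = 0.3 kHz.
16.2 kHz mod fs = 8 kHz.
8 kHz > fs/2 = 4.1 kHz, folds to fs − 8 kHz = 0.2 kHz.
Distinct values: {0.2 kHz, 0.3 kHz, 3.6 kHz} → 3.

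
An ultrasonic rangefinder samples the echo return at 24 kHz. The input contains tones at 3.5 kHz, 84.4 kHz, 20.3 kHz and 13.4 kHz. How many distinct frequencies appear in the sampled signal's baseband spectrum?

4

fs/2 = 12 kHz.
3.5 kHz ≤ fs/2 = 12 kHz, passes unchanged.
84.4 kHz mod fs = 12.4 kHz.
12.4 kHz > fs/2 = 12 kHz, folds to fs − 12.4 kHz = 11.6 kHz.
20.3 kHz > fs/2 = 12 kHz, folds to fs − 20.3 kHz = 3.7 kHz.
13.4 kHz > fs/2 = 12 kHz, folds to fs − 13.4 kHz = 10.6 kHz.
Distinct values: {3.5 kHz, 3.7 kHz, 10.6 kHz, 11.6 kHz} → 4.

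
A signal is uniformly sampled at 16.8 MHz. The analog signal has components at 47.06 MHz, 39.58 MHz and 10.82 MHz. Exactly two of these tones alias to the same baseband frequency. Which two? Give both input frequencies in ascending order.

10.82 MHz, 39.58 MHz

fs/2 = 8.4 MHz.
47.06 MHz mod fs = 13.46 MHz.
13.46 MHz > fs/2 = 8.4 MHz, folds to fs − 13.46 MHz = 3.34 MHz.
39.58 MHz mod fs = 5.98 MHz.
5.98 MHz ≤ fs/2 = 8.4 MHz, appears at 5.98 MHz.
10.82 MHz > fs/2 = 8.4 MHz, folds to fs − 10.82 MHz = 5.98 MHz.
10.82 MHz and 39.58 MHz both map to 5.98 MHz.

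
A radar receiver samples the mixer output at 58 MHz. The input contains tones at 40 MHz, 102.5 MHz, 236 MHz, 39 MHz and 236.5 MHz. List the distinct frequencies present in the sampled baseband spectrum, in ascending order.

fs/2 = 29 MHz.
40 MHz > fs/2 = 29 MHz, folds to fs − 40 MHz = 18 MHz.
102.5 MHz mod fs = 44.5 MHz.
44.5 MHz > fs/2 = 29 MHz, folds to fs − 44.5 MHz = 13.5 MHz.
236 MHz mod fs = 4 MHz.
4 MHz ≤ fs/2 = 29 MHz, appears at 4 MHz.
39 MHz > fs/2 = 29 MHz, folds to fs − 39 MHz = 19 MHz.
236.5 MHz mod fs = 4.5 MHz.
4.5 MHz ≤ fs/2 = 29 MHz, appears at 4.5 MHz.
Distinct values: {4 MHz, 4.5 MHz, 13.5 MHz, 18 MHz, 19 MHz}.

4 MHz, 4.5 MHz, 13.5 MHz, 18 MHz, 19 MHz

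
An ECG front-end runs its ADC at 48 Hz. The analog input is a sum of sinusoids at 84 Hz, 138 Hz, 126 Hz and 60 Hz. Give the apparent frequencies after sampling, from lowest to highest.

6 Hz, 12 Hz, 18 Hz

fs/2 = 24 Hz.
84 Hz mod fs = 36 Hz.
36 Hz > fs/2 = 24 Hz, folds to fs − 36 Hz = 12 Hz.
138 Hz mod fs = 42 Hz.
42 Hz > fs/2 = 24 Hz, folds to fs − 42 Hz = 6 Hz.
126 Hz mod fs = 30 Hz.
30 Hz > fs/2 = 24 Hz, folds to fs − 30 Hz = 18 Hz.
60 Hz mod fs = 12 Hz.
12 Hz ≤ fs/2 = 24 Hz, appears at 12 Hz.
Distinct values: {6 Hz, 12 Hz, 18 Hz}.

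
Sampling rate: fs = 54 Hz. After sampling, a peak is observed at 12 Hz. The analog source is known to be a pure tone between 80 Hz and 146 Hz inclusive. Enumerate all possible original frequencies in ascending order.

96 Hz, 120 Hz

Frequencies that alias to 12 Hz are k·fs ± 12 Hz for integer k ≥ 0.
k=0: 12 Hz.
k=1: 42 Hz, 66 Hz.
k=2: 96 Hz, 120 Hz.
k=3: 150 Hz, 174 Hz.
Within [80 Hz, 146 Hz]: 96 Hz, 120 Hz.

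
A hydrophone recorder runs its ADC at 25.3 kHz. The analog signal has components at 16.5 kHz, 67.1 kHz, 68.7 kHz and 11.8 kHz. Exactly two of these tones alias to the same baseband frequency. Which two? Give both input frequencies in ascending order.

16.5 kHz, 67.1 kHz

fs/2 = 12.65 kHz.
16.5 kHz > fs/2 = 12.65 kHz, folds to fs − 16.5 kHz = 8.8 kHz.
67.1 kHz mod fs = 16.5 kHz.
16.5 kHz > fs/2 = 12.65 kHz, folds to fs − 16.5 kHz = 8.8 kHz.
68.7 kHz mod fs = 18.1 kHz.
18.1 kHz > fs/2 = 12.65 kHz, folds to fs − 18.1 kHz = 7.2 kHz.
11.8 kHz ≤ fs/2 = 12.65 kHz, passes unchanged.
16.5 kHz and 67.1 kHz both map to 8.8 kHz.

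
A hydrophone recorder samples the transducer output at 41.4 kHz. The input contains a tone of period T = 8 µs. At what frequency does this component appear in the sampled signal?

T = 8 µs → f = 1/T = 125 kHz.
125 kHz mod fs = 0.8 kHz.
0.8 kHz ≤ fs/2 = 20.7 kHz, appears at 0.8 kHz.

0.8 kHz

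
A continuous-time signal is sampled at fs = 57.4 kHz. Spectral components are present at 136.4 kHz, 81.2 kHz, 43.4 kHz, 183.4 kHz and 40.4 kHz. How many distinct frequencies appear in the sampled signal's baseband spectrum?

5

fs/2 = 28.7 kHz.
136.4 kHz mod fs = 21.6 kHz.
21.6 kHz ≤ fs/2 = 28.7 kHz, appears at 21.6 kHz.
81.2 kHz mod fs = 23.8 kHz.
23.8 kHz ≤ fs/2 = 28.7 kHz, appears at 23.8 kHz.
43.4 kHz > fs/2 = 28.7 kHz, folds to fs − 43.4 kHz = 14 kHz.
183.4 kHz mod fs = 11.2 kHz.
11.2 kHz ≤ fs/2 = 28.7 kHz, appears at 11.2 kHz.
40.4 kHz > fs/2 = 28.7 kHz, folds to fs − 40.4 kHz = 17 kHz.
Distinct values: {11.2 kHz, 14 kHz, 17 kHz, 21.6 kHz, 23.8 kHz} → 5.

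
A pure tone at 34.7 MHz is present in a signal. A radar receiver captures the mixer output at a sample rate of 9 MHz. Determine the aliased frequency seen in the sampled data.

1.3 MHz

34.7 MHz mod fs = 7.7 MHz.
7.7 MHz > fs/2 = 4.5 MHz, folds to fs − 7.7 MHz = 1.3 MHz.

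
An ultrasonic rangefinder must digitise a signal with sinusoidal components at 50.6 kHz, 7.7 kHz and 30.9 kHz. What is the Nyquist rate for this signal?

101.2 kHz

Highest-frequency component: 50.6 kHz.
Nyquist rate = 2 × 50.6 kHz = 101.2 kHz.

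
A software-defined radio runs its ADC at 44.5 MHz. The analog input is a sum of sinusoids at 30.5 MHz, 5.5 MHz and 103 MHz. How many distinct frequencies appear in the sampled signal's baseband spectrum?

2

fs/2 = 22.25 MHz.
30.5 MHz > fs/2 = 22.25 MHz, folds to fs − 30.5 MHz = 14 MHz.
5.5 MHz ≤ fs/2 = 22.25 MHz, passes unchanged.
103 MHz mod fs = 14 MHz.
14 MHz ≤ fs/2 = 22.25 MHz, appears at 14 MHz.
Distinct values: {5.5 MHz, 14 MHz} → 2.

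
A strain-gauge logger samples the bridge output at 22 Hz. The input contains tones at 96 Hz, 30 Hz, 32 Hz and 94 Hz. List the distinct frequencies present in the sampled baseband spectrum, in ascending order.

fs/2 = 11 Hz.
96 Hz mod fs = 8 Hz.
8 Hz ≤ fs/2 = 11 Hz, appears at 8 Hz.
30 Hz mod fs = 8 Hz.
8 Hz ≤ fs/2 = 11 Hz, appears at 8 Hz.
32 Hz mod fs = 10 Hz.
10 Hz ≤ fs/2 = 11 Hz, appears at 10 Hz.
94 Hz mod fs = 6 Hz.
6 Hz ≤ fs/2 = 11 Hz, appears at 6 Hz.
Distinct values: {6 Hz, 8 Hz, 10 Hz}.

6 Hz, 8 Hz, 10 Hz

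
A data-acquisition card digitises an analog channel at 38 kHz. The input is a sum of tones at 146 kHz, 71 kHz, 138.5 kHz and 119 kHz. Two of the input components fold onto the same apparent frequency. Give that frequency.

fs/2 = 19 kHz.
146 kHz mod fs = 32 kHz.
32 kHz > fs/2 = 19 kHz, folds to fs − 32 kHz = 6 kHz.
71 kHz mod fs = 33 kHz.
33 kHz > fs/2 = 19 kHz, folds to fs − 33 kHz = 5 kHz.
138.5 kHz mod fs = 24.5 kHz.
24.5 kHz > fs/2 = 19 kHz, folds to fs − 24.5 kHz = 13.5 kHz.
119 kHz mod fs = 5 kHz.
5 kHz ≤ fs/2 = 19 kHz, appears at 5 kHz.
71 kHz and 119 kHz both map to 5 kHz.

5 kHz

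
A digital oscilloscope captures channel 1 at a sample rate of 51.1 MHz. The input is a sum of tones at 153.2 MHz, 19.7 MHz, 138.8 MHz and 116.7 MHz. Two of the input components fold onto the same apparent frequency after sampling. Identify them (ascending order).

116.7 MHz, 138.8 MHz

fs/2 = 25.55 MHz.
153.2 MHz mod fs = 51 MHz.
51 MHz > fs/2 = 25.55 MHz, folds to fs − 51 MHz = 0.1 MHz.
19.7 MHz ≤ fs/2 = 25.55 MHz, passes unchanged.
138.8 MHz mod fs = 36.6 MHz.
36.6 MHz > fs/2 = 25.55 MHz, folds to fs − 36.6 MHz = 14.5 MHz.
116.7 MHz mod fs = 14.5 MHz.
14.5 MHz ≤ fs/2 = 25.55 MHz, appears at 14.5 MHz.
116.7 MHz and 138.8 MHz both map to 14.5 MHz.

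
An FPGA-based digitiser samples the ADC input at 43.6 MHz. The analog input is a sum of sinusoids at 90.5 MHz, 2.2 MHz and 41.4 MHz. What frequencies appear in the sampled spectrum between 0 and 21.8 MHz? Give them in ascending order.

fs/2 = 21.8 MHz.
90.5 MHz mod fs = 3.3 MHz.
3.3 MHz ≤ fs/2 = 21.8 MHz, appears at 3.3 MHz.
2.2 MHz ≤ fs/2 = 21.8 MHz, passes unchanged.
41.4 MHz > fs/2 = 21.8 MHz, folds to fs − 41.4 MHz = 2.2 MHz.
Distinct values: {2.2 MHz, 3.3 MHz}.

2.2 MHz, 3.3 MHz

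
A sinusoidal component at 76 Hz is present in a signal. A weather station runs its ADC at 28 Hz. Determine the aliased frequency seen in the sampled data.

8 Hz

76 Hz mod fs = 20 Hz.
20 Hz > fs/2 = 14 Hz, folds to fs − 20 Hz = 8 Hz.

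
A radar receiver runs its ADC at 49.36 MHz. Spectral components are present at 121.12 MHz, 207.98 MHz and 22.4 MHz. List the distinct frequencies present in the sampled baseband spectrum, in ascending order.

fs/2 = 24.68 MHz.
121.12 MHz mod fs = 22.4 MHz.
22.4 MHz ≤ fs/2 = 24.68 MHz, appears at 22.4 MHz.
207.98 MHz mod fs = 10.54 MHz.
10.54 MHz ≤ fs/2 = 24.68 MHz, appears at 10.54 MHz.
22.4 MHz ≤ fs/2 = 24.68 MHz, passes unchanged.
Distinct values: {10.54 MHz, 22.4 MHz}.

10.54 MHz, 22.4 MHz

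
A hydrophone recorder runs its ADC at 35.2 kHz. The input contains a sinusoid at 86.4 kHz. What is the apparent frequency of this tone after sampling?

86.4 kHz mod fs = 16 kHz.
16 kHz ≤ fs/2 = 17.6 kHz, appears at 16 kHz.

16 kHz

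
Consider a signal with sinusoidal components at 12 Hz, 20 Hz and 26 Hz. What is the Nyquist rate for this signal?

Highest-frequency component: 26 Hz.
Nyquist rate = 2 × 26 Hz = 52 Hz.

52 Hz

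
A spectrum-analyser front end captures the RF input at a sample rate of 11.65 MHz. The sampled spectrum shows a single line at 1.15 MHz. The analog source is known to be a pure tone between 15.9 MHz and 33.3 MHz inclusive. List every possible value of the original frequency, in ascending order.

22.15 MHz, 24.45 MHz

Frequencies that alias to 1.15 MHz are k·fs ± 1.15 MHz for integer k ≥ 0.
k=0: 1.15 MHz.
k=1: 10.5 MHz, 12.8 MHz.
k=2: 22.15 MHz, 24.45 MHz.
k=3: 33.8 MHz, 36.1 MHz.
Within [15.9 MHz, 33.3 MHz]: 22.15 MHz, 24.45 MHz.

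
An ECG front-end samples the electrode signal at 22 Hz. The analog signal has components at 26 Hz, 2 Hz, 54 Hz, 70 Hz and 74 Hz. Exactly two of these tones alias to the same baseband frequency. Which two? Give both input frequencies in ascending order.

fs/2 = 11 Hz.
26 Hz mod fs = 4 Hz.
4 Hz ≤ fs/2 = 11 Hz, appears at 4 Hz.
2 Hz ≤ fs/2 = 11 Hz, passes unchanged.
54 Hz mod fs = 10 Hz.
10 Hz ≤ fs/2 = 11 Hz, appears at 10 Hz.
70 Hz mod fs = 4 Hz.
4 Hz ≤ fs/2 = 11 Hz, appears at 4 Hz.
74 Hz mod fs = 8 Hz.
8 Hz ≤ fs/2 = 11 Hz, appears at 8 Hz.
26 Hz and 70 Hz both map to 4 Hz.

26 Hz, 70 Hz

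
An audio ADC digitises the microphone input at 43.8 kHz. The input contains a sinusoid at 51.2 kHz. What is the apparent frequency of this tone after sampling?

7.4 kHz

51.2 kHz mod fs = 7.4 kHz.
7.4 kHz ≤ fs/2 = 21.9 kHz, appears at 7.4 kHz.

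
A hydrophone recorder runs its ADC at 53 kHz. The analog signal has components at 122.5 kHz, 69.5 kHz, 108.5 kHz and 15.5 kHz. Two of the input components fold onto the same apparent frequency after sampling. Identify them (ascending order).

fs/2 = 26.5 kHz.
122.5 kHz mod fs = 16.5 kHz.
16.5 kHz ≤ fs/2 = 26.5 kHz, appears at 16.5 kHz.
69.5 kHz mod fs = 16.5 kHz.
16.5 kHz ≤ fs/2 = 26.5 kHz, appears at 16.5 kHz.
108.5 kHz mod fs = 2.5 kHz.
2.5 kHz ≤ fs/2 = 26.5 kHz, appears at 2.5 kHz.
15.5 kHz ≤ fs/2 = 26.5 kHz, passes unchanged.
69.5 kHz and 122.5 kHz both map to 16.5 kHz.

69.5 kHz, 122.5 kHz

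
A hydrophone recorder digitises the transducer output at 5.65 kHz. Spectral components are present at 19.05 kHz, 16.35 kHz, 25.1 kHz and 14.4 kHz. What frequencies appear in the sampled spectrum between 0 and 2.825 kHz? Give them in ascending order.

fs/2 = 2.825 kHz.
19.05 kHz mod fs = 2.1 kHz.
2.1 kHz ≤ fs/2 = 2.825 kHz, appears at 2.1 kHz.
16.35 kHz mod fs = 5.05 kHz.
5.05 kHz > fs/2 = 2.825 kHz, folds to fs − 5.05 kHz = 0.6 kHz.
25.1 kHz mod fs = 2.5 kHz.
2.5 kHz ≤ fs/2 = 2.825 kHz, appears at 2.5 kHz.
14.4 kHz mod fs = 3.1 kHz.
3.1 kHz > fs/2 = 2.825 kHz, folds to fs − 3.1 kHz = 2.55 kHz.
Distinct values: {0.6 kHz, 2.1 kHz, 2.5 kHz, 2.55 kHz}.

0.6 kHz, 2.1 kHz, 2.5 kHz, 2.55 kHz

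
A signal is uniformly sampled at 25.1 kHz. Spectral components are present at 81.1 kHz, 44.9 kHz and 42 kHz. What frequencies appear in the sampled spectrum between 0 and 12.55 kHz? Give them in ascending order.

fs/2 = 12.55 kHz.
81.1 kHz mod fs = 5.8 kHz.
5.8 kHz ≤ fs/2 = 12.55 kHz, appears at 5.8 kHz.
44.9 kHz mod fs = 19.8 kHz.
19.8 kHz > fs/2 = 12.55 kHz, folds to fs − 19.8 kHz = 5.3 kHz.
42 kHz mod fs = 16.9 kHz.
16.9 kHz > fs/2 = 12.55 kHz, folds to fs − 16.9 kHz = 8.2 kHz.
Distinct values: {5.3 kHz, 5.8 kHz, 8.2 kHz}.

5.3 kHz, 5.8 kHz, 8.2 kHz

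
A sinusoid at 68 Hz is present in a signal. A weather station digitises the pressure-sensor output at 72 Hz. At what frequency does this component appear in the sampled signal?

68 Hz > fs/2 = 36 Hz, folds to fs − 68 Hz = 4 Hz.

4 Hz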